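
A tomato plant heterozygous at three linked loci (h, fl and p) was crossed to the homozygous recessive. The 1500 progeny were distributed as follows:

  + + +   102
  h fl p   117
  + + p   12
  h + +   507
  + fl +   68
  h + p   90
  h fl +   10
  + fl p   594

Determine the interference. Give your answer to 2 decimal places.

The two most frequent reciprocal classes, + fl p and h + +, are the parental types, so the F1 was + fl p / h + +.
The two rarest classes, + + p and h fl +, are the double crossovers. Comparing them with the parentals, only the fl allele has switched, so fl is the middle locus and the order is h – fl – p.
h–fl: (219 + 22)/1500 = 0.1607; fl–p: (158 + 22)/1500 = 0.1200.
Expected DCO frequency = 0.1607 × 0.1200 ≈ 0.01928; observed = 22/1500 ≈ 0.01467.
Coefficient of coincidence = 0.01467/0.01928 ≈ 0.76; interference = 1 − 0.76 = 0.24.

0.24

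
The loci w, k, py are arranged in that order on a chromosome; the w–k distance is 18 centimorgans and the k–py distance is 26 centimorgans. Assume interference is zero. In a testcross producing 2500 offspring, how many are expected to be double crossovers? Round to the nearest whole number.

117

Map distances give recombination frequencies of 0.180 and 0.260 for the two intervals.
With no interference, expected double-crossover frequency = 0.180 × 0.260 = 0.04680.
Expected number = 0.04680 × 2500 = 117.00 ≈ 117.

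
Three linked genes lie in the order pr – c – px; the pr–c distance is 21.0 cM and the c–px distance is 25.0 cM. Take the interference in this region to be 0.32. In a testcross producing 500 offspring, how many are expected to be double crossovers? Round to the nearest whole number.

Map distances give recombination frequencies of 0.210 and 0.250 for the two intervals.
With interference 0.32 (so coincidence = 0.68), expected double-crossover frequency = 0.210 × 0.250 × 0.68 = 0.03570.
Expected number = 0.03570 × 500 = 17.85 ≈ 18.

18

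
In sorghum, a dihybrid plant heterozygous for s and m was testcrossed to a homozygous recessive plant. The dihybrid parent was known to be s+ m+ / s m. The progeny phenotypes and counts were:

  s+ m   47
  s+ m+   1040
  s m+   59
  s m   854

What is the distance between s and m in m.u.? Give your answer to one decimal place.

The recombinant classes are s+ m and s m+: 47 + 59 = 106.
Recombination frequency = 106/2000 = 0.0530 ≈ 5.3%, i.e. 5.3 m.u.

5.3 m.u.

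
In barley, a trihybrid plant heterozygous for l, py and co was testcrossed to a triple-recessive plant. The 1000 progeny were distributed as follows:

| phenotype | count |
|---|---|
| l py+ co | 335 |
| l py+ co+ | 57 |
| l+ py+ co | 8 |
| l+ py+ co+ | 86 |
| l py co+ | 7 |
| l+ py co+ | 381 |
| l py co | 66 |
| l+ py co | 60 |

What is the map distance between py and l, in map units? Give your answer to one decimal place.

The two most frequent reciprocal classes, l py+ co and l+ py co+, are the parental types, so the F1 was l py+ co / l+ py co+.
The two rarest classes, l+ py+ co and l py co+, are the double crossovers. Comparing them with the parentals, only the l allele has switched, so l is the middle locus and the order is py – l – co.
Crossovers in the py–l interval produce the single-crossover classes l py co and l+ py+ co+ (66 + 86 = 152) plus the double crossovers (15).
RF(py–l) = (152 + 15) / 1000 = 167/1000 = 0.1670 → 16.7 map units.

16.7 map units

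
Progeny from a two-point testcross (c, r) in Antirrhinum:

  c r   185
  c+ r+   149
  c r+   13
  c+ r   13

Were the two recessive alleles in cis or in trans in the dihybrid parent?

The two most frequent classes are c+ r+ (149) and c r (185); these are the parental (non-recombinant) types.
So the F1 carried c+ r+ on one chromosome and c r on the other — the recessive alleles are on the same chromosome (cis / coupling).

cis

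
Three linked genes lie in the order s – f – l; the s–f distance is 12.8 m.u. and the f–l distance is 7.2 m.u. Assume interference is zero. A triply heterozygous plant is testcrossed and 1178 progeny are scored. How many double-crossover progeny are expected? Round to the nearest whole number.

11

Map distances give recombination frequencies of 0.128 and 0.072 for the two intervals.
With no interference, expected double-crossover frequency = 0.128 × 0.072 = 0.00922.
Expected number = 0.00922 × 1178 = 10.86 ≈ 11.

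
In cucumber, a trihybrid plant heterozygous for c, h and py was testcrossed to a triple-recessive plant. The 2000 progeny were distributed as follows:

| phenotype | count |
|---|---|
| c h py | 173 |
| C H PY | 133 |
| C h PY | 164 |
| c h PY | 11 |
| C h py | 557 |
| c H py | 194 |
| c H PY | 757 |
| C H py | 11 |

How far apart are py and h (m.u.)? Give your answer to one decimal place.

The two most frequent reciprocal classes, c H PY and C h py, are the parental types, so the F1 was c H PY / C h py.
The two rarest classes, c h PY and C H py, are the double crossovers. Comparing them with the parentals, only the h allele has switched, so h is the middle locus and the order is c – h – py.
Crossovers in the h–py interval produce the single-crossover classes c H py and C h PY (194 + 164 = 358) plus the double crossovers (22).
RF(h–py) = (358 + 22) / 2000 = 380/2000 = 0.1900 → 19.0 m.u.

19.0 m.u.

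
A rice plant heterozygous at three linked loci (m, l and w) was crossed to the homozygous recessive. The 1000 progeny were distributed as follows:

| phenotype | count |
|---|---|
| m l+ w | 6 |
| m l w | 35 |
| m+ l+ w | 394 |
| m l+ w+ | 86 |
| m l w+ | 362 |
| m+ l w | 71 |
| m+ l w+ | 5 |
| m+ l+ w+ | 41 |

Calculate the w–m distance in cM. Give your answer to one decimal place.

8.7 cM

The two most frequent reciprocal classes, m l w+ and m+ l+ w, are the parental types, so the F1 was m l w+ / m+ l+ w.
The two rarest classes, m+ l w+ and m l+ w, are the double crossovers. Comparing them with the parentals, only the m allele has switched, so m is the middle locus and the order is w – m – l.
Crossovers in the w–m interval produce the single-crossover classes m l w and m+ l+ w+ (35 + 41 = 76) plus the double crossovers (11).
RF(w–m) = (76 + 11) / 1000 = 87/1000 = 0.0870 → 8.7 cM.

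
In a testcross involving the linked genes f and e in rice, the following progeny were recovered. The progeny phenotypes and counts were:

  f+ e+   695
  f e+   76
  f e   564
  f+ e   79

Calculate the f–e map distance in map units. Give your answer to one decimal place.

The two most frequent classes, f+ e+ (695) and f e (564), are the parental types, so the F1 was f+ e+ / f e.
The recombinant classes are f+ e and f e+: 79 + 76 = 155.
Recombination frequency = 155/1414 = 0.1096 ≈ 11.0%, i.e. 11.0 map units.

11.0 map units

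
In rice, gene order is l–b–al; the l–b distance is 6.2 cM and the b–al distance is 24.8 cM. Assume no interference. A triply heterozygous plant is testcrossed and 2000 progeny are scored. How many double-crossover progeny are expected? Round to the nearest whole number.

Map distances give recombination frequencies of 0.062 and 0.248 for the two intervals.
With no interference, expected double-crossover frequency = 0.062 × 0.248 = 0.01538.
Expected number = 0.01538 × 2000 = 30.75 ≈ 31.

31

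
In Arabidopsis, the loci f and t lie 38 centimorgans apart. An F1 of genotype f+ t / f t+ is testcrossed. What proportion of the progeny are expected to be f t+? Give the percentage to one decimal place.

A map distance of 38 centimorgans corresponds to a recombination frequency of 0.380.
The F1 is f+ t / f t+, so f t+ is a parental gamete class with expected frequency (1 − r)/2 = 0.620/2 = 0.3100.
That is 0.3100 = 31.0% of the progeny.

31.0%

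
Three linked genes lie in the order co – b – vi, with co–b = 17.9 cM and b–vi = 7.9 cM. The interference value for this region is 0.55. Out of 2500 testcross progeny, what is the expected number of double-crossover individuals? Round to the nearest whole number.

Map distances give recombination frequencies of 0.179 and 0.079 for the two intervals.
With interference 0.55 (so coincidence = 0.45), expected double-crossover frequency = 0.179 × 0.079 × 0.45 = 0.00636.
Expected number = 0.00636 × 2500 = 15.91 ≈ 16.

16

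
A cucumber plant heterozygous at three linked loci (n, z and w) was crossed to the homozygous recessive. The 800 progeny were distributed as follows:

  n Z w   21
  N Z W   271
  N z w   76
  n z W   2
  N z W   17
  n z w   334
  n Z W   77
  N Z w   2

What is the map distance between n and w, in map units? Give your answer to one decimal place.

19.6 map units

The two most frequent reciprocal classes, n z w and N Z W, are the parental types, so the F1 was n z w / N Z W.
The two rarest classes, n z W and N Z w, are the double crossovers. Comparing them with the parentals, only the w allele has switched, so w is the middle locus and the order is n – w – z.
Crossovers in the n–w interval produce the single-crossover classes N z w and n Z W (76 + 77 = 153) plus the double crossovers (4).
RF(n–w) = (153 + 4) / 800 = 157/800 = 0.1963 → 19.6 map units.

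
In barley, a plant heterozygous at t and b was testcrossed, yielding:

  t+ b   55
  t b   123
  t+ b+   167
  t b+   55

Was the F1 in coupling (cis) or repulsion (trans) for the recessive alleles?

cis

The two most frequent classes are t+ b+ (167) and t b (123); these are the parental (non-recombinant) types.
So the F1 carried t+ b+ on one chromosome and t b on the other — the recessive alleles are on the same chromosome (cis / coupling).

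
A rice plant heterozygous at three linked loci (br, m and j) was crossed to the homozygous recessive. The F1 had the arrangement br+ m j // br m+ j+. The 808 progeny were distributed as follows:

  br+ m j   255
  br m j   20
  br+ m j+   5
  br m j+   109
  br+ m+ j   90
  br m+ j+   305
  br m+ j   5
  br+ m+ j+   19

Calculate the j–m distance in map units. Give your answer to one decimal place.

The two rarest classes, br+ m j+ and br m+ j, are the double crossovers. Comparing them with the parentals, only the j allele has switched, so j is the middle locus and the order is m – j – br.
Crossovers in the m–j interval produce the single-crossover classes br+ m+ j and br m j+ (90 + 109 = 199) plus the double crossovers (10).
RF(m–j) = (199 + 10) / 808 = 209/808 = 0.2587 → 25.9 map units.

25.9 map units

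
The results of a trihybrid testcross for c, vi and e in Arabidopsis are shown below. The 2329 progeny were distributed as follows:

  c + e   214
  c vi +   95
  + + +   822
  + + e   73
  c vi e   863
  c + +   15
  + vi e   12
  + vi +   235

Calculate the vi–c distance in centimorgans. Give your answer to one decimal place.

20.4 centimorgans

The two most frequent reciprocal classes, + + + and c vi e, are the parental types, so the F1 was + + + / c vi e.
The two rarest classes, c + + and + vi e, are the double crossovers. Comparing them with the parentals, only the c allele has switched, so c is the middle locus and the order is e – c – vi.
Crossovers in the c–vi interval produce the single-crossover classes + vi + and c + e (235 + 214 = 449) plus the double crossovers (27).
RF(c–vi) = (449 + 27) / 2329 = 476/2329 = 0.2044 → 20.4 centimorgans.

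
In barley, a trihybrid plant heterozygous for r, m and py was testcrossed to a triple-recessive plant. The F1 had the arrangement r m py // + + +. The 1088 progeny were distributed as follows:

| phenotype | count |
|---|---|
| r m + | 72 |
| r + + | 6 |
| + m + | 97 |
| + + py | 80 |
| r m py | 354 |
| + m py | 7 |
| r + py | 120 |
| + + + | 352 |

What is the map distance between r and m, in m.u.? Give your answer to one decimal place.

21.1 m.u.

The two rarest classes, + m py and r + +, are the double crossovers. Comparing them with the parentals, only the r allele has switched, so r is the middle locus and the order is m – r – py.
Crossovers in the m–r interval produce the single-crossover classes r + py and + m + (120 + 97 = 217) plus the double crossovers (13).
RF(m–r) = (217 + 13) / 1088 = 230/1088 = 0.2114 → 21.1 m.u.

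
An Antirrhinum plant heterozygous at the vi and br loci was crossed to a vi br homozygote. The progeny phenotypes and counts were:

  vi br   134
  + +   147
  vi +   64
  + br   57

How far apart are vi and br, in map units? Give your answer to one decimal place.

30.1 map units

The two most frequent classes, + + (147) and vi br (134), are the parental types, so the F1 was + + / vi br.
The recombinant classes are + br and vi +: 57 + 64 = 121.
Recombination frequency = 121/402 = 0.3010 ≈ 30.1%, i.e. 30.1 map units.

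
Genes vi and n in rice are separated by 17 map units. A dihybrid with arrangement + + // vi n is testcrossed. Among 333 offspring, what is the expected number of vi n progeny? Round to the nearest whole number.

138

A map distance of 17 map units corresponds to a recombination frequency of 0.170.
The F1 is + + / vi n, so vi n is a parental gamete class with expected frequency (1 − r)/2 = 0.830/2 = 0.4150.
Expected number = 0.4150 × 333 = 138.19 ≈ 138.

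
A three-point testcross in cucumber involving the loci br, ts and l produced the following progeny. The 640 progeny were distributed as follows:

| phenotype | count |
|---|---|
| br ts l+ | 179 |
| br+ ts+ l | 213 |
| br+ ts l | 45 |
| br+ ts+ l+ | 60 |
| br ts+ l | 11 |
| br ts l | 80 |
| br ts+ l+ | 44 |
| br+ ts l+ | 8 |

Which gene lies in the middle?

The two most frequent reciprocal classes, br+ ts+ l and br ts l+, are the parental types, so the F1 was br+ ts+ l / br ts l+.
The two rarest classes, br ts+ l and br+ ts l+, are the double crossovers. Comparing them with the parentals, only the br allele has switched, so br is the middle locus and the order is l – br – ts.

br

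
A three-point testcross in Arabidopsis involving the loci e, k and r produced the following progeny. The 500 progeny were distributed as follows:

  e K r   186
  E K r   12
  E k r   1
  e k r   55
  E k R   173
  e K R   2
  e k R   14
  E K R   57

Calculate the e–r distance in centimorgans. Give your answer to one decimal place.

The two most frequent reciprocal classes, E k R and e K r, are the parental types, so the F1 was E k R / e K r.
The two rarest classes, E k r and e K R, are the double crossovers. Comparing them with the parentals, only the r allele has switched, so r is the middle locus and the order is k – r – e.
Crossovers in the r–e interval produce the single-crossover classes e k R and E K r (14 + 12 = 26) plus the double crossovers (3).
RF(r–e) = (26 + 3) / 500 = 29/500 = 0.0580 → 5.8 centimorgans.

5.8 centimorgans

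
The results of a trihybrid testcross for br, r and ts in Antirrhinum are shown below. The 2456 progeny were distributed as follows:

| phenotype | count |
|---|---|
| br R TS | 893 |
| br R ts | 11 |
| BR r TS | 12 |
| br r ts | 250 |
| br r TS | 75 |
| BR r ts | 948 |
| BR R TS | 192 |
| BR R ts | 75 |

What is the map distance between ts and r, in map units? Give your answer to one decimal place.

The two most frequent reciprocal classes, BR r ts and br R TS, are the parental types, so the F1 was BR r ts / br R TS.
The two rarest classes, BR r TS and br R ts, are the double crossovers. Comparing them with the parentals, only the ts allele has switched, so ts is the middle locus and the order is br – ts – r.
Crossovers in the ts–r interval produce the single-crossover classes BR R ts and br r TS (75 + 75 = 150) plus the double crossovers (23).
RF(ts–r) = (150 + 23) / 2456 = 173/2456 = 0.0704 → 7.0 map units.

7.0 map units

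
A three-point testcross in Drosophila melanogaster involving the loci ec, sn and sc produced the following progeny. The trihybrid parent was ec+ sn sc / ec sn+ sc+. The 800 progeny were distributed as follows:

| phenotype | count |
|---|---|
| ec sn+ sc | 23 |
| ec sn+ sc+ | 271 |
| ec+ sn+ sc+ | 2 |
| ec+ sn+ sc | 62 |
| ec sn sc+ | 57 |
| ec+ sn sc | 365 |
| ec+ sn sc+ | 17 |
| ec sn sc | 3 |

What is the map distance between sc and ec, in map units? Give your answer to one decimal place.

5.6 map units

The two rarest classes, ec sn sc and ec+ sn+ sc+, are the double crossovers. Comparing them with the parentals, only the ec allele has switched, so ec is the middle locus and the order is sn – ec – sc.
Crossovers in the ec–sc interval produce the single-crossover classes ec+ sn sc+ and ec sn+ sc (17 + 23 = 40) plus the double crossovers (5).
RF(ec–sc) = (40 + 5) / 800 = 45/800 = 0.0563 → 5.6 map units.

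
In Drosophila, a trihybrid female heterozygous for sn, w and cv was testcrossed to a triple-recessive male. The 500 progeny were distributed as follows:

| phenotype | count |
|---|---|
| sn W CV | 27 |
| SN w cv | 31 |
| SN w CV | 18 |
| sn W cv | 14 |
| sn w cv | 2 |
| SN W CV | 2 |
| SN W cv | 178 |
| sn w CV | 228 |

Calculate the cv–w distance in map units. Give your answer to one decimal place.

12.4 map units

The two most frequent reciprocal classes, SN W cv and sn w CV, are the parental types, so the F1 was SN W cv / sn w CV.
The two rarest classes, SN W CV and sn w cv, are the double crossovers. Comparing them with the parentals, only the cv allele has switched, so cv is the middle locus and the order is sn – cv – w.
Crossovers in the cv–w interval produce the single-crossover classes SN w cv and sn W CV (31 + 27 = 58) plus the double crossovers (4).
RF(cv–w) = (58 + 4) / 500 = 62/500 = 0.1240 → 12.4 map units.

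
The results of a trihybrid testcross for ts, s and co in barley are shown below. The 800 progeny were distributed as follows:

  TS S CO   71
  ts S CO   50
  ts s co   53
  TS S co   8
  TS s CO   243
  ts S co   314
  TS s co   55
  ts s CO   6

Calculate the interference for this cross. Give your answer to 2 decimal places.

0.32

The two most frequent reciprocal classes, ts S co and TS s CO, are the parental types, so the F1 was ts S co / TS s CO.
The two rarest classes, TS S co and ts s CO, are the double crossovers. Comparing them with the parentals, only the ts allele has switched, so ts is the middle locus and the order is s – ts – co.
s–ts: (124 + 14)/800 = 0.1725; ts–co: (105 + 14)/800 = 0.1487.
Expected DCO frequency = 0.1725 × 0.1487 ≈ 0.02565; observed = 14/800 ≈ 0.01750.
Coefficient of coincidence = 0.01750/0.02565 ≈ 0.68; interference = 1 − 0.68 = 0.32.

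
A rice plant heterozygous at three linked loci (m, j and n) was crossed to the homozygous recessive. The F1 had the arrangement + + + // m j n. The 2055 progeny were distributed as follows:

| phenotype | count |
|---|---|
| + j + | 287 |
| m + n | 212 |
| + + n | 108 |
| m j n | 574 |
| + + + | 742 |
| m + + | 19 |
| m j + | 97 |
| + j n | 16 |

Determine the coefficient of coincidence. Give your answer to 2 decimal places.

The two rarest classes, m + + and + j n, are the double crossovers. Comparing them with the parentals, only the m allele has switched, so m is the middle locus and the order is n – m – j.
n–m: (205 + 35)/2055 = 0.1168; m–j: (499 + 35)/2055 = 0.2599.
Expected DCO frequency = 0.1168 × 0.2599 ≈ 0.03036; observed = 35/2055 ≈ 0.01703.
Coefficient of coincidence = 0.01703/0.03036 ≈ 0.56.

0.56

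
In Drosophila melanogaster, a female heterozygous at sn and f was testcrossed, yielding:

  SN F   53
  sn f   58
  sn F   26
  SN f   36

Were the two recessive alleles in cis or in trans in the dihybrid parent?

The two most frequent classes are SN F (53) and sn f (58); these are the parental (non-recombinant) types.
So the F1 carried SN F on one chromosome and sn f on the other — the recessive alleles are on the same chromosome (cis / coupling).

cis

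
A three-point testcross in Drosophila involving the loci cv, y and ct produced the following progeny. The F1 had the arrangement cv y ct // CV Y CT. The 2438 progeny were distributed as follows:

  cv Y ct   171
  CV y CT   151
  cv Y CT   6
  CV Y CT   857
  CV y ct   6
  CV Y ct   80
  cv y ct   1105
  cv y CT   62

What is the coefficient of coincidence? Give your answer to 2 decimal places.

0.57

The two rarest classes, CV y ct and cv Y CT, are the double crossovers. Comparing them with the parentals, only the cv allele has switched, so cv is the middle locus and the order is ct – cv – y.
ct–cv: (142 + 12)/2438 = 0.0632; cv–y: (322 + 12)/2438 = 0.1370.
Expected DCO frequency = 0.0632 × 0.1370 ≈ 0.00866; observed = 12/2438 ≈ 0.00492.
Coefficient of coincidence = 0.00492/0.00866 ≈ 0.57.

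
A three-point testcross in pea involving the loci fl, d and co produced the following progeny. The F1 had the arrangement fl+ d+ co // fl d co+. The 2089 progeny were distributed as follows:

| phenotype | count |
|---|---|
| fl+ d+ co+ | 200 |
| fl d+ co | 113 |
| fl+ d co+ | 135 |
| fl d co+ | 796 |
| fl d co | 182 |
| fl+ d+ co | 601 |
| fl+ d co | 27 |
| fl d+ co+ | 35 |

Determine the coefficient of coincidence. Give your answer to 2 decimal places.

The two rarest classes, fl+ d co and fl d+ co+, are the double crossovers. Comparing them with the parentals, only the d allele has switched, so d is the middle locus and the order is co – d – fl.
co–d: (382 + 62)/2089 = 0.2125; d–fl: (248 + 62)/2089 = 0.1484.
Expected DCO frequency = 0.2125 × 0.1484 ≈ 0.03154; observed = 62/2089 ≈ 0.02968.
Coefficient of coincidence = 0.02968/0.03154 ≈ 0.94.

0.94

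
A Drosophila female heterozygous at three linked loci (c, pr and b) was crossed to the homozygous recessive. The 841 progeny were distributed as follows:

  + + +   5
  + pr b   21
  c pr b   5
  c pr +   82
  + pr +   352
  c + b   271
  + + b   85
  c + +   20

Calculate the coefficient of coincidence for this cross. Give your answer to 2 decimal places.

The two most frequent reciprocal classes, + pr + and c + b, are the parental types, so the F1 was + pr + / c + b.
The two rarest classes, + + + and c pr b, are the double crossovers. Comparing them with the parentals, only the pr allele has switched, so pr is the middle locus and the order is c – pr – b.
c–pr: (167 + 10)/841 = 0.2105; pr–b: (41 + 10)/841 = 0.0606.
Expected DCO frequency = 0.2105 × 0.0606 ≈ 0.01276; observed = 10/841 ≈ 0.01189.
Coefficient of coincidence = 0.01189/0.01276 ≈ 0.93.

0.93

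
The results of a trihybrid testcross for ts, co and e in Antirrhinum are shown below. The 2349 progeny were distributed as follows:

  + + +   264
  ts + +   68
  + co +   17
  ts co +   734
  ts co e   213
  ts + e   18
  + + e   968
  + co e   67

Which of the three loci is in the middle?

The two most frequent reciprocal classes, + + e and ts co +, are the parental types, so the F1 was + + e / ts co +.
The two rarest classes, ts + e and + co +, are the double crossovers. Comparing them with the parentals, only the ts allele has switched, so ts is the middle locus and the order is e – ts – co.

ts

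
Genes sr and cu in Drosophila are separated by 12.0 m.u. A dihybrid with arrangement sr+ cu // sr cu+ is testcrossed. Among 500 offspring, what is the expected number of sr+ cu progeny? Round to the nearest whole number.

220

A map distance of 12.0 m.u. corresponds to a recombination frequency of 0.120.
The F1 is sr+ cu / sr cu+, so sr+ cu is a parental gamete class with expected frequency (1 − r)/2 = 0.880/2 = 0.4400.
Expected number = 0.4400 × 500 = 220.00 ≈ 220.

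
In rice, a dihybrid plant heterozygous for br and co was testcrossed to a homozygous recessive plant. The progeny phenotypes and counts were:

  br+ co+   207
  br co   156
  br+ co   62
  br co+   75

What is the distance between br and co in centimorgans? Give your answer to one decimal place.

The two most frequent classes, br+ co+ (207) and br co (156), are the parental types, so the F1 was br+ co+ / br co.
The recombinant classes are br+ co and br co+: 62 + 75 = 137.
Recombination frequency = 137/500 = 0.2740 ≈ 27.4%, i.e. 27.4 centimorgans.

27.4 centimorgans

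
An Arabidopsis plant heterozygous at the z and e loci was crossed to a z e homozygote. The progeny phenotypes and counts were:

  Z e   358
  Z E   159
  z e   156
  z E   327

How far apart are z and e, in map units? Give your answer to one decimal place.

The two most frequent classes, Z e (358) and z E (327), are the parental types, so the F1 was Z e / z E.
The recombinant classes are Z E and z e: 159 + 156 = 315.
Recombination frequency = 315/1000 = 0.3150 ≈ 31.5%, i.e. 31.5 map units.

31.5 map units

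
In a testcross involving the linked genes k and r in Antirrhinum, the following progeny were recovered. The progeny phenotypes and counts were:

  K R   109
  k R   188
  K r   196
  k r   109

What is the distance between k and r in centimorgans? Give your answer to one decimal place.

36.2 centimorgans

The two most frequent classes, K r (196) and k R (188), are the parental types, so the F1 was K r / k R.
The recombinant classes are K R and k r: 109 + 109 = 218.
Recombination frequency = 218/602 = 0.3621 ≈ 36.2%, i.e. 36.2 centimorgans.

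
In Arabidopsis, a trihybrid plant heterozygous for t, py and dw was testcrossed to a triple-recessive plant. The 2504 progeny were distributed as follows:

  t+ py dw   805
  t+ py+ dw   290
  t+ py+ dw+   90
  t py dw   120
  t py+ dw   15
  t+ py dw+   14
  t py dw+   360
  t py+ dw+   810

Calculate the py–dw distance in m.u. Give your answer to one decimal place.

The two most frequent reciprocal classes, t+ py dw and t py+ dw+, are the parental types, so the F1 was t+ py dw / t py+ dw+.
The two rarest classes, t+ py dw+ and t py+ dw, are the double crossovers. Comparing them with the parentals, only the dw allele has switched, so dw is the middle locus and the order is py – dw – t.
Crossovers in the py–dw interval produce the single-crossover classes t+ py+ dw and t py dw+ (290 + 360 = 650) plus the double crossovers (29).
RF(py–dw) = (650 + 29) / 2504 = 679/2504 = 0.2712 → 27.1 m.u.

27.1 m.u.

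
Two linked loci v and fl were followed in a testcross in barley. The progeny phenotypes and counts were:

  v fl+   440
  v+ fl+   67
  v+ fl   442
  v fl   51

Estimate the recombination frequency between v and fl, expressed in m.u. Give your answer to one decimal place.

The two most frequent classes, v+ fl (442) and v fl+ (440), are the parental types, so the F1 was v+ fl / v fl+.
The recombinant classes are v+ fl+ and v fl: 67 + 51 = 118.
Recombination frequency = 118/1000 = 0.1180 ≈ 11.8%, i.e. 11.8 m.u.

11.8 m.u.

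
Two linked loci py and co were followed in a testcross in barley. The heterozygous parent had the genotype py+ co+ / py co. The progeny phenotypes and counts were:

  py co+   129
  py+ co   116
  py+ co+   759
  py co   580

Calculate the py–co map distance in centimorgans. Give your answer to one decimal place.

15.5 centimorgans

The recombinant classes are py+ co and py co+: 116 + 129 = 245.
Recombination frequency = 245/1584 = 0.1547 ≈ 15.5%, i.e. 15.5 centimorgans.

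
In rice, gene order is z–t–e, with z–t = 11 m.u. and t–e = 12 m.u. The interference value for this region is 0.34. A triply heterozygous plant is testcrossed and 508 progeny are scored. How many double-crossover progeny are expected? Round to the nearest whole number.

Map distances give recombination frequencies of 0.110 and 0.120 for the two intervals.
With interference 0.34 (so coincidence = 0.66), expected double-crossover frequency = 0.110 × 0.120 × 0.66 = 0.00871.
Expected number = 0.00871 × 508 = 4.43 ≈ 4.

4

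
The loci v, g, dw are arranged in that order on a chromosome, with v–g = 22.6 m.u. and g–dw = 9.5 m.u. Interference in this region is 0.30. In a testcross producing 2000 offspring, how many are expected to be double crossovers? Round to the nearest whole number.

30

Map distances give recombination frequencies of 0.226 and 0.095 for the two intervals.
With interference 0.30 (so coincidence = 0.70), expected double-crossover frequency = 0.226 × 0.095 × 0.70 = 0.01503.
Expected number = 0.01503 × 2000 = 30.06 ≈ 30.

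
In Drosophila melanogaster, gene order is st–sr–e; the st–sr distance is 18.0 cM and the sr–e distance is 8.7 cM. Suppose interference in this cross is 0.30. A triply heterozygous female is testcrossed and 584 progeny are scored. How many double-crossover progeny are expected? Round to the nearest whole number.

Map distances give recombination frequencies of 0.180 and 0.087 for the two intervals.
With interference 0.30 (so coincidence = 0.70), expected double-crossover frequency = 0.180 × 0.087 × 0.70 = 0.01096.
Expected number = 0.01096 × 584 = 6.40 ≈ 6.

6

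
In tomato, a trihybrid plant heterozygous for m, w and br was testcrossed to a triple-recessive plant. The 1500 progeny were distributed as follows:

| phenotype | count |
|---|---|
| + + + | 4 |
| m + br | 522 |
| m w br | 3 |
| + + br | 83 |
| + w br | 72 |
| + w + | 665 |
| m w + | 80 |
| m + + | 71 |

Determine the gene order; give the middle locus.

The two most frequent reciprocal classes, m + br and + w +, are the parental types, so the F1 was m + br / + w +.
The two rarest classes, m w br and + + +, are the double crossovers. Comparing them with the parentals, only the w allele has switched, so w is the middle locus and the order is br – w – m.

w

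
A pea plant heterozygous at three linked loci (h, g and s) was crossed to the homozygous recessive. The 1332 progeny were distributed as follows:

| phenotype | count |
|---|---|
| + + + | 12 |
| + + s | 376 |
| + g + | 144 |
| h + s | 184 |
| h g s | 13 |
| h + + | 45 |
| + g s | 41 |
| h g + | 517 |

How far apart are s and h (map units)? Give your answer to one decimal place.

26.5 map units

The two most frequent reciprocal classes, h g + and + + s, are the parental types, so the F1 was h g + / + + s.
The two rarest classes, h g s and + + +, are the double crossovers. Comparing them with the parentals, only the s allele has switched, so s is the middle locus and the order is g – s – h.
Crossovers in the s–h interval produce the single-crossover classes + g + and h + s (144 + 184 = 328) plus the double crossovers (25).
RF(s–h) = (328 + 25) / 1332 = 353/1332 = 0.2650 → 26.5 map units.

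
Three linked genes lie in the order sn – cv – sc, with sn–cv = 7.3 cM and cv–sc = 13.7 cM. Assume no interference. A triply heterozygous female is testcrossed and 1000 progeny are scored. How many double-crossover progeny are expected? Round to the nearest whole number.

Map distances give recombination frequencies of 0.073 and 0.137 for the two intervals.
With no interference, expected double-crossover frequency = 0.073 × 0.137 = 0.01000.
Expected number = 0.01000 × 1000 = 10.00 ≈ 10.

10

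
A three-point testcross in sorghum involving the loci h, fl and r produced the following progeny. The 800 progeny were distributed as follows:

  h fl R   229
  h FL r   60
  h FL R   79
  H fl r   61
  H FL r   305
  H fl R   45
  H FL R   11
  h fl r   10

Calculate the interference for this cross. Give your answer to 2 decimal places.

0.17

The two most frequent reciprocal classes, H FL r and h fl R, are the parental types, so the F1 was H FL r / h fl R.
The two rarest classes, H FL R and h fl r, are the double crossovers. Comparing them with the parentals, only the r allele has switched, so r is the middle locus and the order is fl – r – h.
fl–r: (140 + 21)/800 = 0.2013; r–h: (105 + 21)/800 = 0.1575.
Expected DCO frequency = 0.2013 × 0.1575 ≈ 0.03170; observed = 21/800 ≈ 0.02625.
Coefficient of coincidence = 0.02625/0.03170 ≈ 0.83; interference = 1 − 0.83 = 0.17.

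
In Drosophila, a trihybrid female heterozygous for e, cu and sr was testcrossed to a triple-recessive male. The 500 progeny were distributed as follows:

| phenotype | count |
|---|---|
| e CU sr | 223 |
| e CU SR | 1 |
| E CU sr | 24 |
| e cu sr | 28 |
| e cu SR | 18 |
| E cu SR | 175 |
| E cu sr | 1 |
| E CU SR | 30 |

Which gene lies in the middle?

sr

The two most frequent reciprocal classes, e CU sr and E cu SR, are the parental types, so the F1 was e CU sr / E cu SR.
The two rarest classes, e CU SR and E cu sr, are the double crossovers. Comparing them with the parentals, only the sr allele has switched, so sr is the middle locus and the order is cu – sr – e.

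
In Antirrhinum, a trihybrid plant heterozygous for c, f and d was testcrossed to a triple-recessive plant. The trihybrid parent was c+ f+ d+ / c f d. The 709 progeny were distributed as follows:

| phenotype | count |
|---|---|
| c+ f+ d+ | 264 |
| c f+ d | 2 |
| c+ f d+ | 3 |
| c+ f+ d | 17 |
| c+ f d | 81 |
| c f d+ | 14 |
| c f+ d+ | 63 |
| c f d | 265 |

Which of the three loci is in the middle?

f

The two rarest classes, c+ f d+ and c f+ d, are the double crossovers. Comparing them with the parentals, only the f allele has switched, so f is the middle locus and the order is c – f – d.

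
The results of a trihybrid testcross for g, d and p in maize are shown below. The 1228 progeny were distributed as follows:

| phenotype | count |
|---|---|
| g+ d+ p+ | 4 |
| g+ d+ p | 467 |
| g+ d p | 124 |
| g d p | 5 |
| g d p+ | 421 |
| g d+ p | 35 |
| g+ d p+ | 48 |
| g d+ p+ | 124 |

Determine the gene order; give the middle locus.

The two most frequent reciprocal classes, g d p+ and g+ d+ p, are the parental types, so the F1 was g d p+ / g+ d+ p.
The two rarest classes, g d p and g+ d+ p+, are the double crossovers. Comparing them with the parentals, only the p allele has switched, so p is the middle locus and the order is g – p – d.

p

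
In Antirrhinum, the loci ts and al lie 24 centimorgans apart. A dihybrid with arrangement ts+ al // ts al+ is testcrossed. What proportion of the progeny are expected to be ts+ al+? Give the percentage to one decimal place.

12.0%

A map distance of 24 centimorgans corresponds to a recombination frequency of 0.240.
The F1 is ts+ al / ts al+, so ts+ al+ is a recombinant gamete class with expected frequency r/2 = 0.240/2 = 0.1200.
That is 0.1200 = 12.0% of the progeny.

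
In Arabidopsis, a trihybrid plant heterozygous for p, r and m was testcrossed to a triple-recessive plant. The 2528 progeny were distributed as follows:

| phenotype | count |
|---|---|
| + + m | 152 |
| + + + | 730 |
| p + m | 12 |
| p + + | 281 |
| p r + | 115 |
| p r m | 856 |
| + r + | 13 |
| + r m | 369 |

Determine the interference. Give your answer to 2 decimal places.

0.68

The two most frequent reciprocal classes, + + + and p r m, are the parental types, so the F1 was + + + / p r m.
The two rarest classes, + r + and p + m, are the double crossovers. Comparing them with the parentals, only the r allele has switched, so r is the middle locus and the order is m – r – p.
m–r: (267 + 25)/2528 = 0.1155; r–p: (650 + 25)/2528 = 0.2670.
Expected DCO frequency = 0.1155 × 0.2670 ≈ 0.03084; observed = 25/2528 ≈ 0.00989.
Coefficient of coincidence = 0.00989/0.03084 ≈ 0.32; interference = 1 − 0.32 = 0.68.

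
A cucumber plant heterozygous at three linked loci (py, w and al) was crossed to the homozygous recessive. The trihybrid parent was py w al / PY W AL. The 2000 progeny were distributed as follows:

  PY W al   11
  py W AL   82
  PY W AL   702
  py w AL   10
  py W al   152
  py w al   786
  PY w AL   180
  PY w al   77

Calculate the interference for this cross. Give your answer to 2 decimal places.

0.34

The two rarest classes, py w AL and PY W al, are the double crossovers. Comparing them with the parentals, only the al allele has switched, so al is the middle locus and the order is w – al – py.
w–al: (332 + 21)/2000 = 0.1765; al–py: (159 + 21)/2000 = 0.0900.
Expected DCO frequency = 0.1765 × 0.0900 ≈ 0.01588; observed = 21/2000 ≈ 0.01050.
Coefficient of coincidence = 0.01050/0.01588 ≈ 0.66; interference = 1 − 0.66 = 0.34.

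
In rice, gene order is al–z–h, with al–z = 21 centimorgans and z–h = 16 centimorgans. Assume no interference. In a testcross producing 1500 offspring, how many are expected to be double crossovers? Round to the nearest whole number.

50

Map distances give recombination frequencies of 0.210 and 0.160 for the two intervals.
With no interference, expected double-crossover frequency = 0.210 × 0.160 = 0.03360.
Expected number = 0.03360 × 1500 = 50.40 ≈ 50.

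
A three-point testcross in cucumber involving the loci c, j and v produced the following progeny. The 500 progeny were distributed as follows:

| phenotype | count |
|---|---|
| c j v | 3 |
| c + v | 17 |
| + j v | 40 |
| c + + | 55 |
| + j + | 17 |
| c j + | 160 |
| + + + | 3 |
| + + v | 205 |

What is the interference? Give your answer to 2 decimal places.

The two most frequent reciprocal classes, c j + and + + v, are the parental types, so the F1 was c j + / + + v.
The two rarest classes, c j v and + + +, are the double crossovers. Comparing them with the parentals, only the v allele has switched, so v is the middle locus and the order is c – v – j.
c–v: (34 + 6)/500 = 0.0800; v–j: (95 + 6)/500 = 0.2020.
Expected DCO frequency = 0.0800 × 0.2020 ≈ 0.01616; observed = 6/500 ≈ 0.01200.
Coefficient of coincidence = 0.01200/0.01616 ≈ 0.74; interference = 1 − 0.74 = 0.26.

0.26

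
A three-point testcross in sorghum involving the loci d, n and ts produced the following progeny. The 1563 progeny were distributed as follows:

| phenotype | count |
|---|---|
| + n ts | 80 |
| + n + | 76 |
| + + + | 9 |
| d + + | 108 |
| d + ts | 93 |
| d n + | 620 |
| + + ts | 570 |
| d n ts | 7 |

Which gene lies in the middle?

ts

The two most frequent reciprocal classes, + + ts and d n +, are the parental types, so the F1 was + + ts / d n +.
The two rarest classes, + + + and d n ts, are the double crossovers. Comparing them with the parentals, only the ts allele has switched, so ts is the middle locus and the order is d – ts – n.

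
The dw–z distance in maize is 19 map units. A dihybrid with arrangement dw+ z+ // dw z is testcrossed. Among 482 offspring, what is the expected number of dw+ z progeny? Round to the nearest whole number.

A map distance of 19 map units corresponds to a recombination frequency of 0.190.
The F1 is dw+ z+ / dw z, so dw+ z is a recombinant gamete class with expected frequency r/2 = 0.190/2 = 0.0950.
Expected number = 0.0950 × 482 = 45.79 ≈ 46.

46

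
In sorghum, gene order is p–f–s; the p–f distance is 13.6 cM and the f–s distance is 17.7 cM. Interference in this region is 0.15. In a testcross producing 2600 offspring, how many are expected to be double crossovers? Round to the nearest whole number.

Map distances give recombination frequencies of 0.136 and 0.177 for the two intervals.
With interference 0.15 (so coincidence = 0.85), expected double-crossover frequency = 0.136 × 0.177 × 0.85 = 0.02046.
Expected number = 0.02046 × 2600 = 53.20 ≈ 53.

53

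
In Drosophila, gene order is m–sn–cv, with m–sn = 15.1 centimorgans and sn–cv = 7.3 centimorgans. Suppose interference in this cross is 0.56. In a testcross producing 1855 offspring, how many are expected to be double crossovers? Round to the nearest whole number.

Map distances give recombination frequencies of 0.151 and 0.073 for the two intervals.
With interference 0.56 (so coincidence = 0.44), expected double-crossover frequency = 0.151 × 0.073 × 0.44 = 0.00485.
Expected number = 0.00485 × 1855 = 9.00 ≈ 9.

9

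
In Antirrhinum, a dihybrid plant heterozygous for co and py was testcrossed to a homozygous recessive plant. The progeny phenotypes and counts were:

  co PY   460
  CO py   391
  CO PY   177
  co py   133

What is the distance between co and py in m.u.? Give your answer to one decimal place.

26.7 m.u.

The two most frequent classes, CO py (391) and co PY (460), are the parental types, so the F1 was CO py / co PY.
The recombinant classes are CO PY and co py: 177 + 133 = 310.
Recombination frequency = 310/1161 = 0.2670 ≈ 26.7%, i.e. 26.7 m.u.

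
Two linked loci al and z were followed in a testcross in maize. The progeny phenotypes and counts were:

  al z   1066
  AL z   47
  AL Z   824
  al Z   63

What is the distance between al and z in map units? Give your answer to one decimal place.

5.5 map units

The two most frequent classes, AL Z (824) and al z (1066), are the parental types, so the F1 was AL Z / al z.
The recombinant classes are AL z and al Z: 47 + 63 = 110.
Recombination frequency = 110/2000 = 0.0550 ≈ 5.5%, i.e. 5.5 map units.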